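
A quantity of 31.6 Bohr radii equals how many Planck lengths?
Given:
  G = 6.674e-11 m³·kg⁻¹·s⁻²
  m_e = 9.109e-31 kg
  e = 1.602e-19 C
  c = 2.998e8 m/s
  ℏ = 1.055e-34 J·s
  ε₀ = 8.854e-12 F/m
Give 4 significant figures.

1.036e26

Bohr radius: a₀ = 4πε₀ℏ²/(m_e e²) = 5.297e-11 m
Planck length: ℓ_P = √(ℏG/c³) = 1.616e-35 m
31.6 × 5.297e-11 / 1.616e-35 = 1.036e26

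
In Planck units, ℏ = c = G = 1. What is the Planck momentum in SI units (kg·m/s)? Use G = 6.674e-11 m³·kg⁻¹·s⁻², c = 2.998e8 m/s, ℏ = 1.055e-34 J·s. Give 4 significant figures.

6.527 kg·m/s

From ℏ = c = G = 1 the momentum scale is p_P = √(ℏc³/G).
  = √(42.60)
  = 6.527 kg·m/s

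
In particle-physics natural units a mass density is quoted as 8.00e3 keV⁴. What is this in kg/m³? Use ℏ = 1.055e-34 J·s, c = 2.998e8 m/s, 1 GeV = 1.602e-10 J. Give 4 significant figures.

Mass density is [E]/(c²[L]³) = [E]⁴/(ℏ³c⁵).
1 GeV⁴ → 1/(ℏ³c⁵) × (1 GeV in J)⁴ = 2.316e20 kg/m³.
Convert the energy scale: 8.00e3 keV⁴ = 8.00e-21 GeV⁴.
Result: 8.00e-21 × 2.316e20 = 1.853 kg/m³.

1.853 kg/m³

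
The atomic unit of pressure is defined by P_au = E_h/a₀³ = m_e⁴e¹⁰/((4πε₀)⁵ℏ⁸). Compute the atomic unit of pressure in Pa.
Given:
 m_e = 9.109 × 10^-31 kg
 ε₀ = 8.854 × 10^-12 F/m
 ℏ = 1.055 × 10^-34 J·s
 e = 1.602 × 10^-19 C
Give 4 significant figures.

P_au = E_h/a₀³ = m_e⁴e¹⁰/((4πε₀)⁵ℏ⁸)
E_h = 4.354 × 10^-18 J
a₀ = 5.297 × 10^-11 m
E_h/a₀³ = 2.929 × 10^13 Pa

2.929 × 10^13 Pa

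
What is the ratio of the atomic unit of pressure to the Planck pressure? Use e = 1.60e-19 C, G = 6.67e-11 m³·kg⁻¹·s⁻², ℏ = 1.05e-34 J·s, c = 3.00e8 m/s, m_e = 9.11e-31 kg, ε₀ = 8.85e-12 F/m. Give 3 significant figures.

atomic unit of pressure: P_au = E_h/a₀³ = m_e⁴e¹⁰/((4πε₀)⁵ℏ⁸) = 3.01e13 Pa
Planck pressure: p_P = c⁷/(ℏG²) = 4.68e113 Pa
ratio = 3.01e13 / 4.68e113 = 6.44e-101

6.44e-101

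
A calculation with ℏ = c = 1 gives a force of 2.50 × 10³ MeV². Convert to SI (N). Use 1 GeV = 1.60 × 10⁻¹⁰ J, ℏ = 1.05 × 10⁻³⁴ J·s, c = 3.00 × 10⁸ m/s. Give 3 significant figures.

Force is [E]/[L] = [E]²/(ℏc); restore (ℏc)⁻¹.
1 GeV² → 1/(ℏc) × (1 GeV in J)² = 8.13 × 10⁵ N.
Convert the energy scale: 2.50 × 10³ MeV² = 2.50 × 10⁻³ GeV².
Result: 2.50 × 10⁻³ × 8.13 × 10⁵ = 2.03 × 10³ N.

2.03 × 10³ N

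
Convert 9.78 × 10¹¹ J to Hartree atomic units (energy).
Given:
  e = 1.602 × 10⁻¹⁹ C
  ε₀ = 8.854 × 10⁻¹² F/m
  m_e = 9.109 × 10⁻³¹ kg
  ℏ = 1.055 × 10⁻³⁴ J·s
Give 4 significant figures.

hartree: E_h = m_e e⁴/(4πε₀ℏ)² = 4.354 × 10⁻¹⁸ J.
9.78 × 10¹¹ / 4.354 × 10⁻¹⁸ = 2.246 × 10²⁹

2.246 × 10²⁹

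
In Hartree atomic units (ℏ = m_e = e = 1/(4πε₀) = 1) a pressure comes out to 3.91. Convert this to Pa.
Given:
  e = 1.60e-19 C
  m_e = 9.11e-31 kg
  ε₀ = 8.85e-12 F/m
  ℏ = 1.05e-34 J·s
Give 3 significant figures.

1.18e14 Pa

One atomic unit of pressure: P_au = E_h/a₀³ = m_e⁴e¹⁰/((4πε₀)⁵ℏ⁸) = 3.01e13 Pa.
3.91 × 3.01e13 Pa = 1.18e14 Pa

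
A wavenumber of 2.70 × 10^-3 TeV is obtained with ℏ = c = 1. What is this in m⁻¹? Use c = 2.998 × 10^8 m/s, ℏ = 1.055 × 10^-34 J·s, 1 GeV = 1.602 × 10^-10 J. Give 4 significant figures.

Inverse length is [E]/(ℏc).
1 GeV → 1/(ℏc) × (1 GeV in J) = 5.065 × 10^15 m⁻¹.
Convert the energy scale: 2.70 × 10^-3 TeV = 2.70 GeV.
Result: 2.70 × 5.065 × 10^15 = 1.368 × 10^16 m⁻¹.

1.368 × 10^16 m⁻¹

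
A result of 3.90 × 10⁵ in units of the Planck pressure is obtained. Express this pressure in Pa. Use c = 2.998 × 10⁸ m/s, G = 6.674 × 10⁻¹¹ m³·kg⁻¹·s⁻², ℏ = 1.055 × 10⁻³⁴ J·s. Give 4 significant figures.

1.807 × 10¹¹⁹ Pa

One Planck pressure: p_P = c⁷/(ℏG²) = 4.632 × 10¹¹³ Pa.
3.90 × 10⁵ × 4.632 × 10¹¹³ Pa = 1.807 × 10¹¹⁹ Pa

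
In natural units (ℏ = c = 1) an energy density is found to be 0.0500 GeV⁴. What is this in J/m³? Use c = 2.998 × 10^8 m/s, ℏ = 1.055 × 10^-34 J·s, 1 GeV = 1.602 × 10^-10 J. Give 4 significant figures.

[E]/[L]³ = [E]⁴/(ℏc)³; restore (ℏc)⁻³.
1 GeV⁴ → 1/(ℏc)³ × (1 GeV in J)⁴ = 2.082 × 10^37 J/m³.
Result: 0.0500 × 2.082 × 10^37 = 1.041 × 10^36 J/m³.

1.041 × 10^36 J/m³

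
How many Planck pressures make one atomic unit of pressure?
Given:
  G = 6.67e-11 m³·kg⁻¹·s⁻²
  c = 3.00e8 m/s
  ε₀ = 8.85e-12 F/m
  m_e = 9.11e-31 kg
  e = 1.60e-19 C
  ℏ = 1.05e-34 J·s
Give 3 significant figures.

6.44e-101

atomic unit of pressure: P_au = E_h/a₀³ = m_e⁴e¹⁰/((4πε₀)⁵ℏ⁸) = 3.01e13 Pa
Planck pressure: p_P = c⁷/(ℏG²) = 4.68e113 Pa
ratio = 3.01e13 / 4.68e113 = 6.44e-101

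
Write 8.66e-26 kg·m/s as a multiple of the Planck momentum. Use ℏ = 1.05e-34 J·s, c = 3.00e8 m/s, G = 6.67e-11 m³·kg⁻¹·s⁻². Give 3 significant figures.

1.33e-26

Planck momentum: p_P = √(ℏc³/G) = 6.52 kg·m/s.
8.66e-26 / 6.52 = 1.33e-26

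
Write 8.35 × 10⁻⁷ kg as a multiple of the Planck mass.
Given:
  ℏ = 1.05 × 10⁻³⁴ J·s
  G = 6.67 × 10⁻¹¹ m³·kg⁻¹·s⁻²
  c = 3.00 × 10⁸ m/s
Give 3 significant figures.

38.4

Planck mass: m_P = √(ℏc/G) = 2.17 × 10⁻⁸ kg.
8.35 × 10⁻⁷ / 2.17 × 10⁻⁸ = 38.4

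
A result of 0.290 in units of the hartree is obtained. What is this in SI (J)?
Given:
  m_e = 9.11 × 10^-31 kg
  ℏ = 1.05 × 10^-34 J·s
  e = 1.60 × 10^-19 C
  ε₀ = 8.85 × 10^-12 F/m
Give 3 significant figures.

One hartree: E_h = m_e e⁴/(4πε₀ℏ)² = 4.38 × 10^-18 J.
0.290 × 4.38 × 10^-18 J = 1.27 × 10^-18 J

1.27 × 10^-18 J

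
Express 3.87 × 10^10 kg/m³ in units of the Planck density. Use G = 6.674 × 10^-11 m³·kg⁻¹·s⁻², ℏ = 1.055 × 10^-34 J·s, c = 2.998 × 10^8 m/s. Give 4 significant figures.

Planck density: ρ_P = c⁵/(ℏG²) = 5.154 × 10^96 kg/m³.
3.87 × 10^10 / 5.154 × 10^96 = 7.509 × 10^-87

7.509 × 10^-87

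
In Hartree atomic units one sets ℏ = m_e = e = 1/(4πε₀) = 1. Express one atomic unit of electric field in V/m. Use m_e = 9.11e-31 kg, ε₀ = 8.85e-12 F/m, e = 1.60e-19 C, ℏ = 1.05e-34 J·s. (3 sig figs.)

E_au = E_h/(e a₀) = m_e²e⁵/((4πε₀)³ℏ⁴)
E_h = 4.38e-18 J
a₀ = 5.26e-11 m
E_h/(e·a₀) = 5.20e11 V/m

5.20e11 V/m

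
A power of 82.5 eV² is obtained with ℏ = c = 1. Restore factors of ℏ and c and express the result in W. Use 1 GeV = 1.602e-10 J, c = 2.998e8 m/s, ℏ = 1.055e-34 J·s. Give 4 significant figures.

0.02007 W

Power is [E]/[T] = [E]²/ℏ.
1 GeV² → 1/ℏ × (1 GeV in J)² = 2.433e14 W.
Convert the energy scale: 82.5 eV² = 8.25e-17 GeV².
Result: 8.25e-17 × 2.433e14 = 0.02007 W.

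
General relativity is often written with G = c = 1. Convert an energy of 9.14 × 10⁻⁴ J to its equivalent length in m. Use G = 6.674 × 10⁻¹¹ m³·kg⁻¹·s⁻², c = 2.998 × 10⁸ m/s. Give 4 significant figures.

Energy → length via G/c⁴.
9.14 × 10⁻⁴ J × (G/c⁴) = 7.551 × 10⁻⁴⁸ m

7.551 × 10⁻⁴⁸ m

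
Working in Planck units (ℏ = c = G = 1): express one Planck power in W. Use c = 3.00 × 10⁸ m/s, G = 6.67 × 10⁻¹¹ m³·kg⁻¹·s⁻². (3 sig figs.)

The unique combination of the constants set to 1 with dimensions of power is P_P = c⁵/G.
  = 2.43 × 10⁴² / 6.67 × 10⁻¹¹
  = 3.64 × 10⁵² W

3.64 × 10⁵² W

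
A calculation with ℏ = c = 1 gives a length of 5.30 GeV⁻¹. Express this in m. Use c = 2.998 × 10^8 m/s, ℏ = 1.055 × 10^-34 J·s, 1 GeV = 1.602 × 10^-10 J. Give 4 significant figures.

1.046 × 10^-15 m

A length is [E]⁻¹ in ℏ=c=1; restore one factor of ℏc.
1 GeV⁻¹ → ℏc × (1 GeV in J)⁻¹ = 1.974 × 10^-16 m.
Result: 5.30 × 1.974 × 10^-16 = 1.046 × 10^-15 m.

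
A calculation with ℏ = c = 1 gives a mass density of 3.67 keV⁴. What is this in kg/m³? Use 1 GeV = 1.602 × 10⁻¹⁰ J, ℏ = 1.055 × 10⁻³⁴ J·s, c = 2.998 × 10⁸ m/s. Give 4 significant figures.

8.500 × 10⁻⁴ kg/m³

Mass density is [E]/(c²[L]³) = [E]⁴/(ℏ³c⁵).
1 GeV⁴ → 1/(ℏ³c⁵) × (1 GeV in J)⁴ = 2.316 × 10²⁰ kg/m³.
Convert the energy scale: 3.67 keV⁴ = 3.67 × 10⁻²⁴ GeV⁴.
Result: 3.67 × 10⁻²⁴ × 2.316 × 10²⁰ = 8.500 × 10⁻⁴ kg/m³.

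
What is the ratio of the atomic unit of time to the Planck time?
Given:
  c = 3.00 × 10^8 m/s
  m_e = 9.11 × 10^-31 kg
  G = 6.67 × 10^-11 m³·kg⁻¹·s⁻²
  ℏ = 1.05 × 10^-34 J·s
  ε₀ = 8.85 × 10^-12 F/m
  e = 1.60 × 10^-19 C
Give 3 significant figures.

atomic unit of time: τ_au = (4πε₀)²ℏ³/(m_e e⁴) = 2.40 × 10^-17 s
Planck time: t_P = √(ℏG/c⁵) = 5.37 × 10^-44 s
ratio = 2.40 × 10^-17 / 5.37 × 10^-44 = 4.47 × 10^26

4.47 × 10^26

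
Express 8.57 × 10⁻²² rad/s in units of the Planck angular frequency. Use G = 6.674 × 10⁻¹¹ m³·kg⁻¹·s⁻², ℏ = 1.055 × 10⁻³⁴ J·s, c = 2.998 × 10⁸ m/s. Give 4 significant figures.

Planck angular frequency: ω_P = √(c⁵/(ℏG)) = 1.855 × 10⁴³ rad/s.
8.57 × 10⁻²² / 1.855 × 10⁴³ = 4.621 × 10⁻⁶⁵

4.621 × 10⁻⁶⁵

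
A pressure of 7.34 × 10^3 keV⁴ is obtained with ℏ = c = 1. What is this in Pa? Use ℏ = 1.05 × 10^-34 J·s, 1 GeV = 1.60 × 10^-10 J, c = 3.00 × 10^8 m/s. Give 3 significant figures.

1.54 × 10^17 Pa

Pressure is [E]/[L]³ = [E]⁴/(ℏc)³.
1 GeV⁴ → 1/(ℏc)³ × (1 GeV in J)⁴ = 2.10 × 10^37 Pa.
Convert the energy scale: 7.34 × 10^3 keV⁴ = 7.34 × 10^-21 GeV⁴.
Result: 7.34 × 10^-21 × 2.10 × 10^37 = 1.54 × 10^17 Pa.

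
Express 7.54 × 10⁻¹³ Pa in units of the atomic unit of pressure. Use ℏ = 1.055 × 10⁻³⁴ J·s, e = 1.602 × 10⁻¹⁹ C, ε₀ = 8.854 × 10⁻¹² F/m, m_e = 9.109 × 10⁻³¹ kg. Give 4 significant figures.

2.574 × 10⁻²⁶

atomic unit of pressure: P_au = E_h/a₀³ = m_e⁴e¹⁰/((4πε₀)⁵ℏ⁸) = 2.929 × 10¹³ Pa.
7.54 × 10⁻¹³ / 2.929 × 10¹³ = 2.574 × 10⁻²⁶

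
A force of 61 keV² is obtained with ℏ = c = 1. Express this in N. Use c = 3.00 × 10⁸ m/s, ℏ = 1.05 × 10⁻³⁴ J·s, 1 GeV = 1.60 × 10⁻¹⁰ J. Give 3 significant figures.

Force is [E]/[L] = [E]²/(ℏc); restore (ℏc)⁻¹.
1 GeV² → 1/(ℏc) × (1 GeV in J)² = 8.13 × 10⁵ N.
Convert the energy scale: 61 keV² = 6.10 × 10⁻¹¹ GeV².
Result: 6.10 × 10⁻¹¹ × 8.13 × 10⁵ = 4.96 × 10⁻⁵ N.

4.96 × 10⁻⁵ N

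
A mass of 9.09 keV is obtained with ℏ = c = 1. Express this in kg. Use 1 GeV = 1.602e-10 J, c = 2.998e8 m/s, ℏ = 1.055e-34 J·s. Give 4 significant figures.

1.620e-32 kg

Mass is [E]/c²; divide by c².
1 GeV → 1/c² × (1 GeV in J) = 1.782e-27 kg.
Convert the energy scale: 9.09 keV = 9.09e-6 GeV.
Result: 9.09e-6 × 1.782e-27 = 1.620e-32 kg.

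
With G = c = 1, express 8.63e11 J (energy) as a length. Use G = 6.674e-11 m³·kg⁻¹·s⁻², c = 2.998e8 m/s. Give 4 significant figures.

7.130e-33 m

Energy → length via G/c⁴.
8.63e11 J × (G/c⁴) = 7.130e-33 m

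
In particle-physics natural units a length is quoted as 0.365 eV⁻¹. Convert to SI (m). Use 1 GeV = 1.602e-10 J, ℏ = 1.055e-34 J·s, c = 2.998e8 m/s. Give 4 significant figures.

7.206e-8 m

A length is [E]⁻¹ in ℏ=c=1; restore one factor of ℏc.
1 GeV⁻¹ → ℏc × (1 GeV in J)⁻¹ = 1.974e-16 m.
Convert the energy scale: 0.365 eV⁻¹ = 3.65e8 GeV⁻¹.
Result: 3.65e8 × 1.974e-16 = 7.206e-8 m.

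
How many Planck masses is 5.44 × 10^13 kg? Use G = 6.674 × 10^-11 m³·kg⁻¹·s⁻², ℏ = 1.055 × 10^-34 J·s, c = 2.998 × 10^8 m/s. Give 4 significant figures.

2.499 × 10^21

Planck mass: m_P = √(ℏc/G) = 2.177 × 10^-8 kg.
5.44 × 10^13 / 2.177 × 10^-8 = 2.499 × 10^21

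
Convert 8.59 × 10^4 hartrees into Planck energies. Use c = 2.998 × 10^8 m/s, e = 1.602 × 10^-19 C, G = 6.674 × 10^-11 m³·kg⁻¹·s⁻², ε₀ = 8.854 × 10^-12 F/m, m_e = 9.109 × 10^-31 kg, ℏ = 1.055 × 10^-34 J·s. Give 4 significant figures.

1.912 × 10^-22

hartree: E_h = m_e e⁴/(4πε₀ℏ)² = 4.354 × 10^-18 J
Planck energy: E_P = √(ℏc⁵/G) = 1.957 × 10^9 J
8.59 × 10^4 × 4.354 × 10^-18 / 1.957 × 10^9 = 1.912 × 10^-22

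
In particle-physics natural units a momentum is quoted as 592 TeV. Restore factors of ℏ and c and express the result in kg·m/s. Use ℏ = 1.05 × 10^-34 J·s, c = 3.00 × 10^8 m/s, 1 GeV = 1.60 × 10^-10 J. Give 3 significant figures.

3.16 × 10^-13 kg·m/s

Momentum is [E]/c; divide by c.
1 GeV → 1/c × (1 GeV in J) = 5.33 × 10^-19 kg·m/s.
Convert the energy scale: 592 TeV = 5.92 × 10^5 GeV.
Result: 5.92 × 10^5 × 5.33 × 10^-19 = 3.16 × 10^-13 kg·m/s.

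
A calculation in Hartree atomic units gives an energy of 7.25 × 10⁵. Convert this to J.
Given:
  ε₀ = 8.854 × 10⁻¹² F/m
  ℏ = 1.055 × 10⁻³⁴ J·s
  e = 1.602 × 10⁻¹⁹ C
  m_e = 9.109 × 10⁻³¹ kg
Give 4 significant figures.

One hartree: E_h = m_e e⁴/(4πε₀ℏ)² = 4.354 × 10⁻¹⁸ J.
7.25 × 10⁵ × 4.354 × 10⁻¹⁸ J = 3.157 × 10⁻¹² J

3.157 × 10⁻¹² J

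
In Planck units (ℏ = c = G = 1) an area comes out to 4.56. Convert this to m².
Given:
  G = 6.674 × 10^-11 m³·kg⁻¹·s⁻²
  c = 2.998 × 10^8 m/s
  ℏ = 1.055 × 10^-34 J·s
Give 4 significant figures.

One Planck area: A_P = ℏG/c³ = 2.613 × 10^-70 m².
4.56 × 2.613 × 10^-70 m² = 1.192 × 10^-69 m²

1.192 × 10^-69 m²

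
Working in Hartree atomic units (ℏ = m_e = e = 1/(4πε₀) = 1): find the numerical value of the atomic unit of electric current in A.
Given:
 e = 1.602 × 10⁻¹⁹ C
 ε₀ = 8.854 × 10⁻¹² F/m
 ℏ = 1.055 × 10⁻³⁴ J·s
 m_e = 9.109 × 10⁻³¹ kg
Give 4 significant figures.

From ℏ = m_e = e = 1/(4πε₀) = 1 the current scale is I_au = e E_h/ℏ = m_e e⁵/((4πε₀)²ℏ³).
E_h = 4.354 × 10⁻¹⁸ J
e·E_h/ℏ = 6.612 × 10⁻³ A

6.612 × 10⁻³ A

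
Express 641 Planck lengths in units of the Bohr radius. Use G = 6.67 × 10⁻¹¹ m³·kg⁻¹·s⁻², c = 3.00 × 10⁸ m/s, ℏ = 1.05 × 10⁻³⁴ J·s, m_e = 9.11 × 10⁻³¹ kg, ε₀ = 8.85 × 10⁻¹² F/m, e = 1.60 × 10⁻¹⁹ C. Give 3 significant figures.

Planck length: ℓ_P = √(ℏG/c³) = 1.61 × 10⁻³⁵ m
Bohr radius: a₀ = 4πε₀ℏ²/(m_e e²) = 5.26 × 10⁻¹¹ m
641 × 1.61 × 10⁻³⁵ / 5.26 × 10⁻¹¹ = 1.96 × 10⁻²²

1.96 × 10⁻²²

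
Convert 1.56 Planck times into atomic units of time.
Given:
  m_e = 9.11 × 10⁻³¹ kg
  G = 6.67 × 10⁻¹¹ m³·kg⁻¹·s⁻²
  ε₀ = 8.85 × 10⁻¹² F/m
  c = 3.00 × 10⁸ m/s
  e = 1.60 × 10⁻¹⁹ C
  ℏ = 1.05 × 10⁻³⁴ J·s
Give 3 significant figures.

3.49 × 10⁻²⁷

Planck time: t_P = √(ℏG/c⁵) = 5.37 × 10⁻⁴⁴ s
atomic unit of time: τ_au = (4πε₀)²ℏ³/(m_e e⁴) = 2.40 × 10⁻¹⁷ s
1.56 × 5.37 × 10⁻⁴⁴ / 2.40 × 10⁻¹⁷ = 3.49 × 10⁻²⁷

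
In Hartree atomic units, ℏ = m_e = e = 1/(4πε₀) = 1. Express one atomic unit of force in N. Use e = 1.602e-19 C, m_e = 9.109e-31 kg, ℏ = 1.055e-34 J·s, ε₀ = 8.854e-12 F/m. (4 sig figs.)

8.220e-8 N

The unique combination of the constants set to 1 with dimensions of force is F_au = E_h/a₀ = m_e²e⁶/((4πε₀)³ℏ⁴).
E_h = 4.354e-18 J
a₀ = 5.297e-11 m
E_h/a₀ = 8.220e-8 N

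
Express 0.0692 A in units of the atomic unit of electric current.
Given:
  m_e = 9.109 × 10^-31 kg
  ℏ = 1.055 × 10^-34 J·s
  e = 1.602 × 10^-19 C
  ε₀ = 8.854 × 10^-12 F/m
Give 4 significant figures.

atomic unit of electric current: I_au = e E_h/ℏ = m_e e⁵/((4πε₀)²ℏ³) = 6.612 × 10^-3 A.
0.0692 / 6.612 × 10^-3 = 10.47

10.47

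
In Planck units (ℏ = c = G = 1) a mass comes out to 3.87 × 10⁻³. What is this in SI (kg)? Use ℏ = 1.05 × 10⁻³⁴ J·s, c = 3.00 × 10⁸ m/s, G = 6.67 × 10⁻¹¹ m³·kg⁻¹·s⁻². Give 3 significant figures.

One Planck mass: m_P = √(ℏc/G) = 2.17 × 10⁻⁸ kg.
3.87 × 10⁻³ × 2.17 × 10⁻⁸ kg = 8.41 × 10⁻¹¹ kg

8.41 × 10⁻¹¹ kg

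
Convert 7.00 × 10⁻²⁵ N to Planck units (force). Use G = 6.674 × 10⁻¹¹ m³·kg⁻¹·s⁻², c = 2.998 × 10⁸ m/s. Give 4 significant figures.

Planck force: F_P = c⁴/G = 1.210 × 10⁴⁴ N.
7.00 × 10⁻²⁵ / 1.210 × 10⁴⁴ = 5.783 × 10⁻⁶⁹

5.783 × 10⁻⁶⁹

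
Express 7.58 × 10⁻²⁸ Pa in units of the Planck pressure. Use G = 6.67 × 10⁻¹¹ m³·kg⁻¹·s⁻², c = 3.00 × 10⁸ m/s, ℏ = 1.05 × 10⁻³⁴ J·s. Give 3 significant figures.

Planck pressure: p_P = c⁷/(ℏG²) = 4.68 × 10¹¹³ Pa.
7.58 × 10⁻²⁸ / 4.68 × 10¹¹³ = 1.62 × 10⁻¹⁴¹

1.62 × 10⁻¹⁴¹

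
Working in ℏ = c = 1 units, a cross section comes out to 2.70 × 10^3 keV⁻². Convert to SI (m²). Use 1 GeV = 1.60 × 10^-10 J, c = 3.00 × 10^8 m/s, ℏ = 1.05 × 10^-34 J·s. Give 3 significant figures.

Area is [L]² = [E]⁻²·(ℏc)²; restore (ℏc)².
1 GeV⁻² → (ℏc)² × (1 GeV in J)⁻² = 3.88 × 10^-32 m².
Convert the energy scale: 2.70 × 10^3 keV⁻² = 2.70 × 10^15 GeV⁻².
Result: 2.70 × 10^15 × 3.88 × 10^-32 = 1.05 × 10^-16 m².

1.05 × 10^-16 m²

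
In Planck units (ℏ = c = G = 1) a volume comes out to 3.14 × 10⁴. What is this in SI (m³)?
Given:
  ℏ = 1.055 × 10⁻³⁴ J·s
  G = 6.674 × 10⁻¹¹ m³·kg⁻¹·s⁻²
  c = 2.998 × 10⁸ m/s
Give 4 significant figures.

One Planck volume: V_P = (ℏG/c³)^(3/2) = 4.224 × 10⁻¹⁰⁵ m³.
3.14 × 10⁴ × 4.224 × 10⁻¹⁰⁵ m³ = 1.326 × 10⁻¹⁰⁰ m³

1.326 × 10⁻¹⁰⁰ m³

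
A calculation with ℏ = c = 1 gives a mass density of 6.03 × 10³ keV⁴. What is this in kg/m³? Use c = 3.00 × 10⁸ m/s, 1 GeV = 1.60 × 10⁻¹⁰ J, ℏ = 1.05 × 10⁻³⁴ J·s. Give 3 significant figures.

1.40 kg/m³

Mass density is [E]/(c²[L]³) = [E]⁴/(ℏ³c⁵).
1 GeV⁴ → 1/(ℏ³c⁵) × (1 GeV in J)⁴ = 2.33 × 10²⁰ kg/m³.
Convert the energy scale: 6.03 × 10³ keV⁴ = 6.03 × 10⁻²¹ GeV⁴.
Result: 6.03 × 10⁻²¹ × 2.33 × 10²⁰ = 1.40 kg/m³.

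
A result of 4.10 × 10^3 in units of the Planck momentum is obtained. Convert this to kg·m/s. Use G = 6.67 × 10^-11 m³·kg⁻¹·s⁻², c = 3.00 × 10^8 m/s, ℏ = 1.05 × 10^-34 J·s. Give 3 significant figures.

One Planck momentum: p_P = √(ℏc³/G) = 6.52 kg·m/s.
4.10 × 10^3 × 6.52 kg·m/s = 2.67 × 10^4 kg·m/s

2.67 × 10^4 kg·m/s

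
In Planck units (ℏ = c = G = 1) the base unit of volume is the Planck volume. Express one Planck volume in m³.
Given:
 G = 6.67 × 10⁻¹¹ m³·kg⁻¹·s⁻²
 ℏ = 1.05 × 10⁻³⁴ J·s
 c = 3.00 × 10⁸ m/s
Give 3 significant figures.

4.18 × 10⁻¹⁰⁵ m³

V_P = (ℏG/c³)^(3/2)
  = √(1.75 × 10⁻²⁰⁹)
  = 4.18 × 10⁻¹⁰⁵ m³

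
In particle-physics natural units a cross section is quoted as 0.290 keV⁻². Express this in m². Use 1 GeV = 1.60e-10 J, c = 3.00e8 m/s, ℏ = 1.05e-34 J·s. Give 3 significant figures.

Area is [L]² = [E]⁻²·(ℏc)²; restore (ℏc)².
1 GeV⁻² → (ℏc)² × (1 GeV in J)⁻² = 3.88e-32 m².
Convert the energy scale: 0.290 keV⁻² = 2.90e11 GeV⁻².
Result: 2.90e11 × 3.88e-32 = 1.12e-20 m².

1.12e-20 m²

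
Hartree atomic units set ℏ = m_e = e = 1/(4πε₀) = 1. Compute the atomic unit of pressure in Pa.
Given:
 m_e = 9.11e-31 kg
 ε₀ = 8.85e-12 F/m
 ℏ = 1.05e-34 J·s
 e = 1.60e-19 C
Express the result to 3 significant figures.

3.01e13 Pa

The unique combination of the constants set to 1 with dimensions of pressure is P_au = E_h/a₀³ = m_e⁴e¹⁰/((4πε₀)⁵ℏ⁸).
E_h = 4.38e-18 J
a₀ = 5.26e-11 m
E_h/a₀³ = 3.01e13 Pa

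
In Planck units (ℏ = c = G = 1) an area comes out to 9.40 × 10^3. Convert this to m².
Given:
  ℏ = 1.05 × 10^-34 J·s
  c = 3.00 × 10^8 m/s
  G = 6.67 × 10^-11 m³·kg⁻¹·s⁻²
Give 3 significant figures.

2.44 × 10^-66 m²

One Planck area: A_P = ℏG/c³ = 2.59 × 10^-70 m².
9.40 × 10^3 × 2.59 × 10^-70 m² = 2.44 × 10^-66 m²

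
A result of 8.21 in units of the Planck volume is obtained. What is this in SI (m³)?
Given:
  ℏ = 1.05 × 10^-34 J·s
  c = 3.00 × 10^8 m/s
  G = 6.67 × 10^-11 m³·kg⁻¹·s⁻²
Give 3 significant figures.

One Planck volume: V_P = (ℏG/c³)^(3/2) = 4.18 × 10^-105 m³.
8.21 × 4.18 × 10^-105 m³ = 3.43 × 10^-104 m³

3.43 × 10^-104 m³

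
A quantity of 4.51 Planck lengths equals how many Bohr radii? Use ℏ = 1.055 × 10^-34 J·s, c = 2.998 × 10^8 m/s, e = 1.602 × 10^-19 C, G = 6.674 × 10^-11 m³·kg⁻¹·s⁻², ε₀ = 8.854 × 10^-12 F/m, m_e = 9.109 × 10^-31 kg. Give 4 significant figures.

1.376 × 10^-24

Planck length: ℓ_P = √(ℏG/c³) = 1.616 × 10^-35 m
Bohr radius: a₀ = 4πε₀ℏ²/(m_e e²) = 5.297 × 10^-11 m
4.51 × 1.616 × 10^-35 / 5.297 × 10^-11 = 1.376 × 10^-24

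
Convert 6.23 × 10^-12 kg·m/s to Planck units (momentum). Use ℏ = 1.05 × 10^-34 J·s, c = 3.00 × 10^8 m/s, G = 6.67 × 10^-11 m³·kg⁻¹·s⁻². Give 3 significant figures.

9.56 × 10^-13

Planck momentum: p_P = √(ℏc³/G) = 6.52 kg·m/s.
6.23 × 10^-12 / 6.52 = 9.56 × 10^-13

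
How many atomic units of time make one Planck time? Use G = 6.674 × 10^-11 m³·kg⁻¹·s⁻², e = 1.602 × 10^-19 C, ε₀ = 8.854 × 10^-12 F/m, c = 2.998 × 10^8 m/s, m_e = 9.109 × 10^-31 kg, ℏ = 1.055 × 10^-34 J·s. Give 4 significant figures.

Planck time: t_P = √(ℏG/c⁵) = 5.392 × 10^-44 s
atomic unit of time: τ_au = (4πε₀)²ℏ³/(m_e e⁴) = 2.423 × 10^-17 s
ratio = 5.392 × 10^-44 / 2.423 × 10^-17 = 2.225 × 10^-27

2.225 × 10^-27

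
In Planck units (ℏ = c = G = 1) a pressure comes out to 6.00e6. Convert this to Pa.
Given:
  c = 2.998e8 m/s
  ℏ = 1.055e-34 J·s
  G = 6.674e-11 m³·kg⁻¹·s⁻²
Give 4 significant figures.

One Planck pressure: p_P = c⁷/(ℏG²) = 4.632e113 Pa.
6.00e6 × 4.632e113 Pa = 2.779e120 Pa

2.779e120 Pa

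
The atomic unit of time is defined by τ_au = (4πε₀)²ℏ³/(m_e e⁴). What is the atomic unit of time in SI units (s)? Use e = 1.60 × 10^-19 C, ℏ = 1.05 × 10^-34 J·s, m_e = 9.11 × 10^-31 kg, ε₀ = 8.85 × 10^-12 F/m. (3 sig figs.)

2.40 × 10^-17 s

τ_au = (4πε₀)²ℏ³/(m_e e⁴)
E_h = 4.38 × 10^-18 J
ℏ/E_h = 2.40 × 10^-17 s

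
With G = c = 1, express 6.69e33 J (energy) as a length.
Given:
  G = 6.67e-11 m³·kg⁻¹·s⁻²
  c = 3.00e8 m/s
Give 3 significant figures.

5.51e-11 m

Energy → length via G/c⁴.
6.69e33 J × (G/c⁴) = 5.51e-11 m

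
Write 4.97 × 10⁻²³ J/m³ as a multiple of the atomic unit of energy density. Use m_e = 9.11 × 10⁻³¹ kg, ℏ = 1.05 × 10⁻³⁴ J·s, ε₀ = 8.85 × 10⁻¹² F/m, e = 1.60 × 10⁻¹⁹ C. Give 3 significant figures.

atomic unit of energy density: u_au = E_h/a₀³ = m_e⁴e¹⁰/((4πε₀)⁵ℏ⁸) = 3.01 × 10¹³ J/m³.
4.97 × 10⁻²³ / 3.01 × 10¹³ = 1.65 × 10⁻³⁶

1.65 × 10⁻³⁶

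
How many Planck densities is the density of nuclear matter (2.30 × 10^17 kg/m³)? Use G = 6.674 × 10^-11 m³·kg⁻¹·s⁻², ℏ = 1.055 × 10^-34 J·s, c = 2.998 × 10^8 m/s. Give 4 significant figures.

4.463 × 10^-80

Planck density: ρ_P = c⁵/(ℏG²) = 5.154 × 10^96 kg/m³.
2.30 × 10^17 / 5.154 × 10^96 = 4.463 × 10^-80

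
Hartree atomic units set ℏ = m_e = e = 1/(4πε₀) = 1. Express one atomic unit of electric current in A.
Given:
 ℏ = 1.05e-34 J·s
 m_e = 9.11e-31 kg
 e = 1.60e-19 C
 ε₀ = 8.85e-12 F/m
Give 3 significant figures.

The unique combination of the constants set to 1 with dimensions of current is I_au = e E_h/ℏ = m_e e⁵/((4πε₀)²ℏ³).
E_h = 4.38e-18 J
e·E_h/ℏ = 6.67e-3 A

6.67e-3 A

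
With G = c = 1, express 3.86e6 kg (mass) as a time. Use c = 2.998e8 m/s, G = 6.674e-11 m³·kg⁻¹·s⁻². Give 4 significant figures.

9.560e-30 s

Mass → time via G/c³.
3.86e6 kg × (G/c³) = 9.560e-30 s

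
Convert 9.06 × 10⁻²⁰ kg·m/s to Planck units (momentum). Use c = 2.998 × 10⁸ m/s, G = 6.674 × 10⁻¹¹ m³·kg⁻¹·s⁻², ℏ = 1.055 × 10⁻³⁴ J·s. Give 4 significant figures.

1.388 × 10⁻²⁰

Planck momentum: p_P = √(ℏc³/G) = 6.527 kg·m/s.
9.06 × 10⁻²⁰ / 6.527 = 1.388 × 10⁻²⁰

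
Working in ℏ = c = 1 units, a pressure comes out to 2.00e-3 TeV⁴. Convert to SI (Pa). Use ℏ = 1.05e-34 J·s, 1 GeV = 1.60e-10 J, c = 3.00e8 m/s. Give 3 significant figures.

4.19e46 Pa

Pressure is [E]/[L]³ = [E]⁴/(ℏc)³.
1 GeV⁴ → 1/(ℏc)³ × (1 GeV in J)⁴ = 2.10e37 Pa.
Convert the energy scale: 2.00e-3 TeV⁴ = 2.00e9 GeV⁴.
Result: 2.00e9 × 2.10e37 = 4.19e46 Pa.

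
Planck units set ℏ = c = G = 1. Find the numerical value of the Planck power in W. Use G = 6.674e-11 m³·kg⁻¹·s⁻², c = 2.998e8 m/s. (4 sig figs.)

From ℏ = c = G = 1 the power scale is P_P = c⁵/G.
  = 2.422e42 / 6.674e-11
  = 3.629e52 W

3.629e52 W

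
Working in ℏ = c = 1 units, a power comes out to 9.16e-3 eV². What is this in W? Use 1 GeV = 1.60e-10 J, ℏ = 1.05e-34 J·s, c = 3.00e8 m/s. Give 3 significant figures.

2.23e-6 W

Power is [E]/[T] = [E]²/ℏ.
1 GeV² → 1/ℏ × (1 GeV in J)² = 2.44e14 W.
Convert the energy scale: 9.16e-3 eV² = 9.16e-21 GeV².
Result: 9.16e-21 × 2.44e14 = 2.23e-6 W.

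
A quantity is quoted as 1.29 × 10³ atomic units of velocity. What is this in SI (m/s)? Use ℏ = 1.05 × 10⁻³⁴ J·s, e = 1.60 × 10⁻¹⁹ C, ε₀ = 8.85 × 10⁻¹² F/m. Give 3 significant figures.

2.83 × 10⁹ m/s

One atomic unit of velocity: v_au = e²/(4πε₀ℏ) = 2.19 × 10⁶ m/s.
1.29 × 10³ × 2.19 × 10⁶ m/s = 2.83 × 10⁹ m/s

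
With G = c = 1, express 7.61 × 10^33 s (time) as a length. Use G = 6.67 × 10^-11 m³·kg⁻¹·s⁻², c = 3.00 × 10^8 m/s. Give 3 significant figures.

Time → length via c.
7.61 × 10^33 s × (c) = 2.28 × 10^42 m

2.28 × 10^42 m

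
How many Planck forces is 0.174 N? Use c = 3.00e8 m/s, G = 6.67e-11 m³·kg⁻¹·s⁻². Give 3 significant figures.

Planck force: F_P = c⁴/G = 1.21e44 N.
0.174 / 1.21e44 = 1.43e-45

1.43e-45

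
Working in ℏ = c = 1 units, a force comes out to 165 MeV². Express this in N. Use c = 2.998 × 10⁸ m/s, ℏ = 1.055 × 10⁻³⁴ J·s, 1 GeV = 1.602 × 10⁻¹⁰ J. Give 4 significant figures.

133.9 N

Force is [E]/[L] = [E]²/(ℏc); restore (ℏc)⁻¹.
1 GeV² → 1/(ℏc) × (1 GeV in J)² = 8.114 × 10⁵ N.
Convert the energy scale: 165 MeV² = 1.65 × 10⁻⁴ GeV².
Result: 1.65 × 10⁻⁴ × 8.114 × 10⁵ = 133.9 N.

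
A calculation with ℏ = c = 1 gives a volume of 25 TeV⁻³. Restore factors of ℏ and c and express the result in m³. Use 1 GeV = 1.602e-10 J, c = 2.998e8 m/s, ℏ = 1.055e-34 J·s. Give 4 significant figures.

Volume is [L]³ = [E]⁻³·(ℏc)³.
1 GeV⁻³ → (ℏc)³ × (1 GeV in J)⁻³ = 7.696e-48 m³.
Convert the energy scale: 25 TeV⁻³ = 2.50e-8 GeV⁻³.
Result: 2.50e-8 × 7.696e-48 = 1.924e-55 m³.

1.924e-55 m³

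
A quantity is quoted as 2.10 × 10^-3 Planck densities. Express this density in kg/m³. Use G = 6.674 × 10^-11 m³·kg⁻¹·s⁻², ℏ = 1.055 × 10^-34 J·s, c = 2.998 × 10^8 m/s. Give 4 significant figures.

1.082 × 10^94 kg/m³

One Planck density: ρ_P = c⁵/(ℏG²) = 5.154 × 10^96 kg/m³.
2.10 × 10^-3 × 5.154 × 10^96 kg/m³ = 1.082 × 10^94 kg/m³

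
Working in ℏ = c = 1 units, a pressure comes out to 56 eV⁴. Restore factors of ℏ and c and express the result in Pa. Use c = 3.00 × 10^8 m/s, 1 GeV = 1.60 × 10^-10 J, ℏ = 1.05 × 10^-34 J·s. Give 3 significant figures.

Pressure is [E]/[L]³ = [E]⁴/(ℏc)³.
1 GeV⁴ → 1/(ℏc)³ × (1 GeV in J)⁴ = 2.10 × 10^37 Pa.
Convert the energy scale: 56 eV⁴ = 5.60 × 10^-35 GeV⁴.
Result: 5.60 × 10^-35 × 2.10 × 10^37 = 1.17 × 10^3 Pa.

1.17 × 10^3 Pa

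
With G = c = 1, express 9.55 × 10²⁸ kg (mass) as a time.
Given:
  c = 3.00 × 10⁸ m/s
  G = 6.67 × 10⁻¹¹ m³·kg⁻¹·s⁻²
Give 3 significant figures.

Mass → time via G/c³.
9.55 × 10²⁸ kg × (G/c³) = 2.36 × 10⁻⁷ s

2.36 × 10⁻⁷ s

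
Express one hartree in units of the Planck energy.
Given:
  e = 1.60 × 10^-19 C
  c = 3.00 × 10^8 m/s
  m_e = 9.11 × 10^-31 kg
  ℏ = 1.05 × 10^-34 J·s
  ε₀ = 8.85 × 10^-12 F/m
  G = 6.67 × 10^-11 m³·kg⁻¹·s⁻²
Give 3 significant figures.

hartree: E_h = m_e e⁴/(4πε₀ℏ)² = 4.38 × 10^-18 J
Planck energy: E_P = √(ℏc⁵/G) = 1.96 × 10^9 J
ratio = 4.38 × 10^-18 / 1.96 × 10^9 = 2.24 × 10^-27

2.24 × 10^-27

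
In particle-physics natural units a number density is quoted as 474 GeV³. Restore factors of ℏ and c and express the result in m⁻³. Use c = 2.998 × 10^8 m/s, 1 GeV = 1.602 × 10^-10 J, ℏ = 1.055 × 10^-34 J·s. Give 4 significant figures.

6.159 × 10^49 m⁻³

Number density is [L]⁻³ = [E]³/(ℏc)³.
1 GeV³ → 1/(ℏc)³ × (1 GeV in J)³ = 1.299 × 10^47 m⁻³.
Result: 474 × 1.299 × 10^47 = 6.159 × 10^49 m⁻³.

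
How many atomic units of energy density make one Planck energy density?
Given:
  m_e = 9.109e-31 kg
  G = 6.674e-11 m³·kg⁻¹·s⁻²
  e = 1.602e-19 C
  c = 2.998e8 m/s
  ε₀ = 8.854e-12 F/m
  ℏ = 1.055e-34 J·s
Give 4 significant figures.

Planck energy density: u_P = c⁷/(ℏG²) = 4.632e113 J/m³
atomic unit of energy density: u_au = E_h/a₀³ = m_e⁴e¹⁰/((4πε₀)⁵ℏ⁸) = 2.929e13 J/m³
ratio = 4.632e113 / 2.929e13 = 1.581e100

1.581e100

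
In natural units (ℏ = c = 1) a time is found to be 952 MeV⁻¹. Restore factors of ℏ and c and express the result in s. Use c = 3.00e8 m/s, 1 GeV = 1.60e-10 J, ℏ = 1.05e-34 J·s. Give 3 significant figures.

6.25e-19 s

A time is [E]⁻¹ in ℏ=c=1; restore one factor of ℏ.
1 GeV⁻¹ → ℏ × (1 GeV in J)⁻¹ = 6.56e-25 s.
Convert the energy scale: 952 MeV⁻¹ = 9.52e5 GeV⁻¹.
Result: 9.52e5 × 6.56e-25 = 6.25e-19 s.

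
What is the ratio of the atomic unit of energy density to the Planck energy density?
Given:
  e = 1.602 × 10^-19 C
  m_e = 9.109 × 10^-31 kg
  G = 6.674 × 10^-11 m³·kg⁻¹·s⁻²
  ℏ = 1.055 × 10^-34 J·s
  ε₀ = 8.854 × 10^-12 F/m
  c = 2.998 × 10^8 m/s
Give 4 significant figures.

6.323 × 10^-101

atomic unit of energy density: u_au = E_h/a₀³ = m_e⁴e¹⁰/((4πε₀)⁵ℏ⁸) = 2.929 × 10^13 J/m³
Planck energy density: u_P = c⁷/(ℏG²) = 4.632 × 10^113 J/m³
ratio = 2.929 × 10^13 / 4.632 × 10^113 = 6.323 × 10^-101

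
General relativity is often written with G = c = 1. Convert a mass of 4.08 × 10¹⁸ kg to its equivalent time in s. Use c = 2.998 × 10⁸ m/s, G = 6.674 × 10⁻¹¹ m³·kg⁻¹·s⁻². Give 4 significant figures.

Mass → time via G/c³.
4.08 × 10¹⁸ kg × (G/c³) = 1.011 × 10⁻¹⁷ s

1.011 × 10⁻¹⁷ s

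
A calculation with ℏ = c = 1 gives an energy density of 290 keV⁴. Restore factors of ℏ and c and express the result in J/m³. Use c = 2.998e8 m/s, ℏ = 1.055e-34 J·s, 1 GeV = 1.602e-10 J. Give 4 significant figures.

[E]/[L]³ = [E]⁴/(ℏc)³; restore (ℏc)⁻³.
1 GeV⁴ → 1/(ℏc)³ × (1 GeV in J)⁴ = 2.082e37 J/m³.
Convert the energy scale: 290 keV⁴ = 2.90e-22 GeV⁴.
Result: 2.90e-22 × 2.082e37 = 6.037e15 J/m³.

6.037e15 J/m³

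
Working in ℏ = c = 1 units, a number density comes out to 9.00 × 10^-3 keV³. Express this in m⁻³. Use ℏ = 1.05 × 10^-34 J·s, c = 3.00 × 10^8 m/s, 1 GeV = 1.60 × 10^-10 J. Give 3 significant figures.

Number density is [L]⁻³ = [E]³/(ℏc)³.
1 GeV³ → 1/(ℏc)³ × (1 GeV in J)³ = 1.31 × 10^47 m⁻³.
Convert the energy scale: 9.00 × 10^-3 keV³ = 9.00 × 10^-21 GeV³.
Result: 9.00 × 10^-21 × 1.31 × 10^47 = 1.18 × 10^27 m⁻³.

1.18 × 10^27 m⁻³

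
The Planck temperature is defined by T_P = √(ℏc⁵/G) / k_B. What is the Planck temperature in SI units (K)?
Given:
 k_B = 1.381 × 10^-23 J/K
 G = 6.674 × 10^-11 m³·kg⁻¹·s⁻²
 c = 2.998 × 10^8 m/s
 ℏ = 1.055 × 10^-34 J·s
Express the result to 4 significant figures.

T_P = √(ℏc⁵/G) / k_B
  = √(3.828 × 10^18) × 7.241 × 10^22
  = 1.417 × 10^32 K

1.417 × 10^32 K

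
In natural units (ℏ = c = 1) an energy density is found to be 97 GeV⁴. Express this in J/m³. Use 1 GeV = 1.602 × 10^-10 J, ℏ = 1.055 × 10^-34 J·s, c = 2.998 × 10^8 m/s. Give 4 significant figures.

[E]/[L]³ = [E]⁴/(ℏc)³; restore (ℏc)⁻³.
1 GeV⁴ → 1/(ℏc)³ × (1 GeV in J)⁴ = 2.082 × 10^37 J/m³.
Result: 97 × 2.082 × 10^37 = 2.019 × 10^39 J/m³.

2.019 × 10^39 J/m³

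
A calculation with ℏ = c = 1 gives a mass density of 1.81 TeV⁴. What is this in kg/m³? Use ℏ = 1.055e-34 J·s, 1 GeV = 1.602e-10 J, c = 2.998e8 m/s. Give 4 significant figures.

4.192e32 kg/m³

Mass density is [E]/(c²[L]³) = [E]⁴/(ℏ³c⁵).
1 GeV⁴ → 1/(ℏ³c⁵) × (1 GeV in J)⁴ = 2.316e20 kg/m³.
Convert the energy scale: 1.81 TeV⁴ = 1.81e12 GeV⁴.
Result: 1.81e12 × 2.316e20 = 4.192e32 kg/m³.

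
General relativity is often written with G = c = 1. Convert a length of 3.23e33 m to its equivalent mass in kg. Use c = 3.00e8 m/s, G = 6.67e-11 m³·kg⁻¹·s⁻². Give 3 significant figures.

Length → mass via c²/G.
3.23e33 m × (c²/G) = 4.36e60 kg

4.36e60 kg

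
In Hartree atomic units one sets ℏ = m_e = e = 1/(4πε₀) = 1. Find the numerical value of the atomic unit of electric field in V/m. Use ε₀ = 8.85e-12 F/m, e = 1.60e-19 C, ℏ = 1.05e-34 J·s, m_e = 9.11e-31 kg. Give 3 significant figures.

5.20e11 V/m

E_au = E_h/(e a₀) = m_e²e⁵/((4πε₀)³ℏ⁴)
E_h = 4.38e-18 J
a₀ = 5.26e-11 m
E_h/(e·a₀) = 5.20e11 V/m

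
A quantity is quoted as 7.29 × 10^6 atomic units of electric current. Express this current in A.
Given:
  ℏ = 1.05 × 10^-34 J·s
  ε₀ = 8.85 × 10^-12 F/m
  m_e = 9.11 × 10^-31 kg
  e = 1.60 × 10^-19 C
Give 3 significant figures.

4.86 × 10^4 A

One atomic unit of electric current: I_au = e E_h/ℏ = m_e e⁵/((4πε₀)²ℏ³) = 6.67 × 10^-3 A.
7.29 × 10^6 × 6.67 × 10^-3 A = 4.86 × 10^4 A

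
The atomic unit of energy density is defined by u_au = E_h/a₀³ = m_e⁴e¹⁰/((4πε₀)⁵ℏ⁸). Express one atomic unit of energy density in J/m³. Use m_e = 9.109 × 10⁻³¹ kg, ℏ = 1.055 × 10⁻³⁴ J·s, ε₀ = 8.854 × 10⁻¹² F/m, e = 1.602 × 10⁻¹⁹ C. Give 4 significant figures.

u_au = E_h/a₀³ = m_e⁴e¹⁰/((4πε₀)⁵ℏ⁸)
E_h = 4.354 × 10⁻¹⁸ J
a₀ = 5.297 × 10⁻¹¹ m
E_h/a₀³ = 2.929 × 10¹³ J/m³

2.929 × 10¹³ J/m³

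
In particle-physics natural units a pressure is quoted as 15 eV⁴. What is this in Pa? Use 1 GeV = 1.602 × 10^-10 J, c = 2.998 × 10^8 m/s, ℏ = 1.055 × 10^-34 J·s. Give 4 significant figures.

312.2 Pa

Pressure is [E]/[L]³ = [E]⁴/(ℏc)³.
1 GeV⁴ → 1/(ℏc)³ × (1 GeV in J)⁴ = 2.082 × 10^37 Pa.
Convert the energy scale: 15 eV⁴ = 1.50 × 10^-35 GeV⁴.
Result: 1.50 × 10^-35 × 2.082 × 10^37 = 312.2 Pa.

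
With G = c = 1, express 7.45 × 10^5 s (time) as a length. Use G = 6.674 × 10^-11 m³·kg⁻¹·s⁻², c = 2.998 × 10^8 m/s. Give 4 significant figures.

2.234 × 10^14 m

Time → length via c.
7.45 × 10^5 s × (c) = 2.234 × 10^14 m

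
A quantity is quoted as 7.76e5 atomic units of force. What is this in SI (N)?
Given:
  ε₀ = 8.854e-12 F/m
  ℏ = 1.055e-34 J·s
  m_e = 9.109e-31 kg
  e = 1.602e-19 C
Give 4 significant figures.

One atomic unit of force: F_au = E_h/a₀ = m_e²e⁶/((4πε₀)³ℏ⁴) = 8.220e-8 N.
7.76e5 × 8.220e-8 N = 0.06379 N

0.06379 N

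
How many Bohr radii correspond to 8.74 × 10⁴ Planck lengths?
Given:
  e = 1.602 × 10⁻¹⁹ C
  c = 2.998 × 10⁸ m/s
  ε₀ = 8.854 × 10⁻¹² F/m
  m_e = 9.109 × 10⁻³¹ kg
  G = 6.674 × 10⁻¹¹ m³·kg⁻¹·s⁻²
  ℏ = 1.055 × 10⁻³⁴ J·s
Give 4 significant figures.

2.667 × 10⁻²⁰

Planck length: ℓ_P = √(ℏG/c³) = 1.616 × 10⁻³⁵ m
Bohr radius: a₀ = 4πε₀ℏ²/(m_e e²) = 5.297 × 10⁻¹¹ m
8.74 × 10⁴ × 1.616 × 10⁻³⁵ / 5.297 × 10⁻¹¹ = 2.667 × 10⁻²⁰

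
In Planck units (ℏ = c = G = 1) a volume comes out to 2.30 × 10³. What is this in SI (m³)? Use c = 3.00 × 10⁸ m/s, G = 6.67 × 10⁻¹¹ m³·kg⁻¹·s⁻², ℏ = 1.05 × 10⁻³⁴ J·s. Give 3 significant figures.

One Planck volume: V_P = (ℏG/c³)^(3/2) = 4.18 × 10⁻¹⁰⁵ m³.
2.30 × 10³ × 4.18 × 10⁻¹⁰⁵ m³ = 9.61 × 10⁻¹⁰² m³

9.61 × 10⁻¹⁰² m³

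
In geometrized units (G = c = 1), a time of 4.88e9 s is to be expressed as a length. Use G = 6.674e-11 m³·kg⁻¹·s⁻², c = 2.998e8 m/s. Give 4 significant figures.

Time → length via c.
4.88e9 s × (c) = 1.463e18 m

1.463e18 m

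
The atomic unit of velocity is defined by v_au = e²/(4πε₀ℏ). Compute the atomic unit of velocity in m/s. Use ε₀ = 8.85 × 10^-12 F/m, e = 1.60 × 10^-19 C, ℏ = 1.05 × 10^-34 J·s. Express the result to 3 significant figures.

v_au = e²/(4πε₀ℏ)
  = 2.56 × 10^-38 / 1.17 × 10^-44
  = 2.19 × 10^6 m/s

2.19 × 10^6 m/s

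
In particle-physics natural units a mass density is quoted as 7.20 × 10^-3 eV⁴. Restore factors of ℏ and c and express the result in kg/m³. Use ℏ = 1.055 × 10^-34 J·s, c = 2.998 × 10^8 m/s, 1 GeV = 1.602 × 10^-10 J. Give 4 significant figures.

1.668 × 10^-18 kg/m³

Mass density is [E]/(c²[L]³) = [E]⁴/(ℏ³c⁵).
1 GeV⁴ → 1/(ℏ³c⁵) × (1 GeV in J)⁴ = 2.316 × 10^20 kg/m³.
Convert the energy scale: 7.20 × 10^-3 eV⁴ = 7.20 × 10^-39 GeV⁴.
Result: 7.20 × 10^-39 × 2.316 × 10^20 = 1.668 × 10^-18 kg/m³.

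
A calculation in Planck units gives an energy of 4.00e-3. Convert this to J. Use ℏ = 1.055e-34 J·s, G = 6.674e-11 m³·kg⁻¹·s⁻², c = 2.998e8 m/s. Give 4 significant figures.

7.827e6 J

One Planck energy: E_P = √(ℏc⁵/G) = 1.957e9 J.
4.00e-3 × 1.957e9 J = 7.827e6 J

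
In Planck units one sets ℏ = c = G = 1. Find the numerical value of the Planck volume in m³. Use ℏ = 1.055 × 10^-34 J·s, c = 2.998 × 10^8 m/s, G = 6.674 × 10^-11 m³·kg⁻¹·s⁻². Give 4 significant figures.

V_P = (ℏG/c³)^(3/2)
  = √(1.784 × 10^-209)
  = 4.224 × 10^-105 m³

4.224 × 10^-105 m³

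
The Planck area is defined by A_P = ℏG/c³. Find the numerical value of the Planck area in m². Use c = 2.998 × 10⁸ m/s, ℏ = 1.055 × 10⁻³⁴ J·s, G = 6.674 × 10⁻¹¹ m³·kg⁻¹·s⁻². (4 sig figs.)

A_P = ℏG/c³
  = 7.041 × 10⁻⁴⁵ / 2.695 × 10²⁵
  = 2.613 × 10⁻⁷⁰ m²

2.613 × 10⁻⁷⁰ m²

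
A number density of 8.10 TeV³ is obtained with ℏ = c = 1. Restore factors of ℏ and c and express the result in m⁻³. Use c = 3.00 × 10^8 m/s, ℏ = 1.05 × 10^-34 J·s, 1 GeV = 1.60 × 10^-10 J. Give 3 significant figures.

Number density is [L]⁻³ = [E]³/(ℏc)³.
1 GeV³ → 1/(ℏc)³ × (1 GeV in J)³ = 1.31 × 10^47 m⁻³.
Convert the energy scale: 8.10 TeV³ = 8.10 × 10^9 GeV³.
Result: 8.10 × 10^9 × 1.31 × 10^47 = 1.06 × 10^57 m⁻³.

1.06 × 10^57 m⁻³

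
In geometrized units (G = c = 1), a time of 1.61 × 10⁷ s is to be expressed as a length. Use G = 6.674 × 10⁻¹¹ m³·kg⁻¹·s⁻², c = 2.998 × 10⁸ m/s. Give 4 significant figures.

Time → length via c.
1.61 × 10⁷ s × (c) = 4.827 × 10¹⁵ m

4.827 × 10¹⁵ m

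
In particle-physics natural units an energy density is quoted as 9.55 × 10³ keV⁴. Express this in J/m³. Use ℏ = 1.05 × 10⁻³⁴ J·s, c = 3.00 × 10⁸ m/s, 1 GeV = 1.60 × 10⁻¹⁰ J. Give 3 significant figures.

2.00 × 10¹⁷ J/m³

[E]/[L]³ = [E]⁴/(ℏc)³; restore (ℏc)⁻³.
1 GeV⁴ → 1/(ℏc)³ × (1 GeV in J)⁴ = 2.10 × 10³⁷ J/m³.
Convert the energy scale: 9.55 × 10³ keV⁴ = 9.55 × 10⁻²¹ GeV⁴.
Result: 9.55 × 10⁻²¹ × 2.10 × 10³⁷ = 2.00 × 10¹⁷ J/m³.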